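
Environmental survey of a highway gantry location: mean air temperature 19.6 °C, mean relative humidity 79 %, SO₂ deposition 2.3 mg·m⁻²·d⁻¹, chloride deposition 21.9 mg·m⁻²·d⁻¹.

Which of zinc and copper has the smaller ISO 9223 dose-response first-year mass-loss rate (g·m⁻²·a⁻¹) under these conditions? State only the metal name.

zinc: f(T) = -0.071·(T−10) [T>10 °C] = -0.6816
  sulphur-dioxide contribution → 0.3564 μm/a
  chloride contribution → 1.012 μm/a
  total first-year rate 1.368 μm/a
  mass loss = 1.368 μm/a × 7.14 g/cm³ = 9.769 g·m⁻²·a⁻¹
copper: temperature factor f = -0.080·(9.6) = -0.7680
  sulphur-dioxide contribution → 0.3229 μm/a
  chloride contribution → 1.059 μm/a
  ⇒ r_corr(copper) = 1.382 μm/a
  mass loss = 1.382 μm/a × 8.96 g/cm³ = 12.38 g·m⁻²·a⁻¹
Ordering by g·m⁻²·a⁻¹: copper (12.4) > zinc (9.77)

zinc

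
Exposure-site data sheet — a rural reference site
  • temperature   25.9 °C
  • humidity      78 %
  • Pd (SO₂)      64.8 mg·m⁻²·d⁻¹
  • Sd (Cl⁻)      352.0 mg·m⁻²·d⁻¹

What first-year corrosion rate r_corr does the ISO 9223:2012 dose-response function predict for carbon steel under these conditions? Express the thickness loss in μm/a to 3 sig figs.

r_corr = 174 μm/a

carbon steel: f(T) = -0.054·(T−10) [T>10 °C] = -0.8586
  SO₂ term: 1.77·64.8^0.52·exp(0.02·78-0.8586) = 31.23
  Cl⁻ term: 0.102·352.0^0.62·exp(0.033·78+0.04·25.9) = 143
  r_corr = 31.23 + 143 = 174.2 μm/a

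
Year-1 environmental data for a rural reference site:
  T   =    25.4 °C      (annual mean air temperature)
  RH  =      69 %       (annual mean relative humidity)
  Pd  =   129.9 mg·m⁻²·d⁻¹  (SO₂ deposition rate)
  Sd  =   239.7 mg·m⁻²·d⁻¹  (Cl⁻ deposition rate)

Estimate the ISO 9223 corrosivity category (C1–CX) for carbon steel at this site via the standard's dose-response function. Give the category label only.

C5

carbon steel: f(T) = -0.054·(T−10) [T>10 °C] = -0.8316
  sulphur-dioxide contribution → 38.48 μm/a
  chloride contribution → 82.06 μm/a
  ⇒ r_corr(carbon steel) = 120.5 μm/a
Category bounds: 80…200 μm/a bracket r_corr ⇒ C5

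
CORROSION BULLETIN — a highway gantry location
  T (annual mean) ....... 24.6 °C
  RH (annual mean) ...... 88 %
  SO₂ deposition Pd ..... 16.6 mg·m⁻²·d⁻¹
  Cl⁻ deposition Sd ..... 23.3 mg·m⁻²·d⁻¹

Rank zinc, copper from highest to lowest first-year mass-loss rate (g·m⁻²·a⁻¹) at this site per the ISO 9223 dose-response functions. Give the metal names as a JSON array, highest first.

zinc: f(T) = -0.071·(T−10) [T>10 °C] = -1.0366
  SO₂ term: 0.0129·16.6^0.44·exp(0.046·88-1.0366) = 0.9021
  Cl⁻ term: 0.0175·23.3^0.57·exp(0.008·88+0.085·24.6) = 1.723
  sum: 0.9021 + 1.723 → r_corr = 2.625 μm/a
  mass loss = 2.625 μm/a × 7.14 g/cm³ = 18.74 g·m⁻²·a⁻¹
copper: temperature factor f = -0.080·(14.6) = -1.1680
  SO₂ term: 0.0053·16.6^0.26·exp(0.059·88-1.1680) = 0.6153
  Sd branch = 0.01025·Sd^0.27·e^(0.036·RH+0.049·T) = 1.902 μm/a
  r_corr = 0.6153 + 1.902 = 2.518 μm/a
  mass loss = 2.518 μm/a × 8.96 g/cm³ = 22.56 g·m⁻²·a⁻¹
Ordering by g·m⁻²·a⁻¹: copper (22.6) > zinc (18.7)

["copper", "zinc"]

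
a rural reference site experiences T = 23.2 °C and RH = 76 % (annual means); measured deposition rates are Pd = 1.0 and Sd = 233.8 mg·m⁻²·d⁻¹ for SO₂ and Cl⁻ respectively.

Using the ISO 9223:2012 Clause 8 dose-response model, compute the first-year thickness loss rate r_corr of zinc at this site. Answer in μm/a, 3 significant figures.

r_corr = 5.34 μm/a

zinc: temperature factor f = -0.071·(13.2) = -0.9372
  Pd branch = 0.0129·Pd^0.44·e^(0.046·RH+f) = 0.1667 μm/a
  Sd branch = 0.0175·Sd^0.57·e^(0.008·RH+0.085·T) = 5.173 μm/a
  sum: 0.1667 + 5.173 → r_corr = 5.34 μm/a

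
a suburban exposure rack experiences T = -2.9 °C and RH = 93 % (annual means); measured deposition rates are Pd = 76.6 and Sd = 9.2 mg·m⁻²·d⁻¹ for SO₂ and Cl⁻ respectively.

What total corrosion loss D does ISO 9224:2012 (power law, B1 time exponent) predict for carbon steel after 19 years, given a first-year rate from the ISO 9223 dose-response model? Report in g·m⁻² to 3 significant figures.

carbon steel: T≤10 °C ⇒ hinge +0.150·(-2.9−10) = -1.9350
  Pd branch = 1.77·Pd^0.52·e^(0.02·RH+f) = 15.67 μm/a
  Sd branch = 0.102·Sd^0.62·e^(0.033·RH+0.04·T) = 7.738 μm/a
  r_corr = 15.67 + 7.738 = 23.41 μm/a
Power-law: D(19) = r_corr · 19^0.523
  D(19) = 23.41 × 19^0.523 = 23.41 × 4.664 = 109.2 μm
  Mass loss = 109.2 μm × 7.85 g/cm³ = 857.2 g·m⁻²

D(19) = 857 g·m⁻²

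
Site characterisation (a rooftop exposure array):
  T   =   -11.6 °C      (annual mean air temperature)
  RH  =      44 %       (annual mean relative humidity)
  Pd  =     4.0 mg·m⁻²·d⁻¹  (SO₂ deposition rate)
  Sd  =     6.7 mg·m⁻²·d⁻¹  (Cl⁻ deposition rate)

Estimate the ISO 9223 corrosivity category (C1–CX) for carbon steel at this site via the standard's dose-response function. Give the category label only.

C1

carbon steel: f(T) = +0.150·(T−10) [T≤10 °C] = -3.2400
  sulphur-dioxide contribution → 0.3436 μm/a
  chloride contribution → 0.8909 μm/a
  ⇒ r_corr(carbon steel) = 1.235 μm/a
1.23 μm/a falls in (0, 1.3] for carbon steel → category C1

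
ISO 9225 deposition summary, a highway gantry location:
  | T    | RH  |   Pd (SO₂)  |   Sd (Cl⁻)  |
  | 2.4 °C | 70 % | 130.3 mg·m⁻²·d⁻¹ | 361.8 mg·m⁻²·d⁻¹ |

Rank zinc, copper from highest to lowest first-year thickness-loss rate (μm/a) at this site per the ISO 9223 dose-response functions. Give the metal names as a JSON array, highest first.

["zinc", "copper"]

zinc: f(T) = +0.038·(T−10) [T≤10 °C] = -0.2888
  Pd branch = 0.0129·Pd^0.44·e^(0.046·RH+f) = 2.061 μm/a
  Cl⁻ term: 0.0175·361.8^0.57·exp(0.008·70+0.085·2.4) = 1.079
  sum: 2.061 + 1.079 → r_corr = 3.141 μm/a
copper: T≤10 °C ⇒ hinge +0.126·(2.4−10) = -0.9576
  SO₂ term: 0.0053·130.3^0.26·exp(0.059·70-0.9576) = 0.4487
  Cl⁻ term: 0.01025·361.8^0.27·exp(0.036·70+0.049·2.4) = 0.7031
  r_corr = 0.4487 + 0.7031 = 1.152 μm/a
Ordering by μm/a: zinc (3.14) > copper (1.15)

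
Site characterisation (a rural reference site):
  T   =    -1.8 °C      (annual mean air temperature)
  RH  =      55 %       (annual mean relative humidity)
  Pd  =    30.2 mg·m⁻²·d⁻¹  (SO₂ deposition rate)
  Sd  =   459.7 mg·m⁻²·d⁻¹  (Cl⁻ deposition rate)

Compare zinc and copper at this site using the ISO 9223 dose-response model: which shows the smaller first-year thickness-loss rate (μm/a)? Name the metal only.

zinc: f(T) = +0.038·(T−10) [T≤10 °C] = -0.4484
  sulphur-dioxide contribution → 0.4633 μm/a
  chloride contribution → 0.7679 μm/a
  total first-year rate 1.231 μm/a
copper: temperature factor f = +0.126·(-11.8) = -1.4868
  sulphur-dioxide contribution → 0.07459 μm/a
  chloride contribution → 0.3558 μm/a
  ⇒ r_corr(copper) = 0.4304 μm/a
Ordering by μm/a: zinc (1.23) > copper (0.43)

copper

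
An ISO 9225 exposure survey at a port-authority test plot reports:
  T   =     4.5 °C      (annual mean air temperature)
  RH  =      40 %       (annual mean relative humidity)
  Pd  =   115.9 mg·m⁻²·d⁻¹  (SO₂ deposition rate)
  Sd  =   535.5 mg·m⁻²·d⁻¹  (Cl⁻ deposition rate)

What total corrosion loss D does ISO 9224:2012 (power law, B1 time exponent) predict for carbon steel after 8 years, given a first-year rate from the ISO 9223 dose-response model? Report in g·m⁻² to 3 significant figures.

carbon steel: temperature factor f = +0.150·(-5.5) = -0.8250
  sulphur-dioxide contribution → 20.44 μm/a
  chloride contribution → 22.48 μm/a
  total first-year rate 42.92 μm/a
Long-term exponent b (ISO 9224 Table 2, B1) = 0.523
  D(8) = 42.92 × 8^0.523 = 42.92 × 2.967 = 127.3 μm
  Mass loss = 127.3 μm × 7.85 g/cm³ = 999.7 g·m⁻²

D(8) = 1.00e+03 g·m⁻²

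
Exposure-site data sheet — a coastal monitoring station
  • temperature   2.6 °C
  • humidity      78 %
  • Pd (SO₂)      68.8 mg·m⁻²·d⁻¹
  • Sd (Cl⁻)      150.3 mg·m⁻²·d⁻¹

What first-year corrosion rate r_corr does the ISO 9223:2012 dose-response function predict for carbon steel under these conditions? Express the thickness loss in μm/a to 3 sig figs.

r_corr = 58.3 μm/a

carbon steel: f(T) = +0.150·(T−10) [T≤10 °C] = -1.1100
  sulphur-dioxide contribution → 25.06 μm/a
  chloride contribution → 33.22 μm/a
  ⇒ r_corr(carbon steel) = 58.27 μm/a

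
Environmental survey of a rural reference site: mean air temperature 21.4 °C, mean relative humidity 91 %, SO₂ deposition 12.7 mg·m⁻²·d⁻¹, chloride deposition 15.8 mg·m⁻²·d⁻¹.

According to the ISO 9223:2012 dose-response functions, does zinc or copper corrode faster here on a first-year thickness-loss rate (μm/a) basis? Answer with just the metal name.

copper

zinc: f(T) = -0.071·(T−10) [T>10 °C] = -0.8094
  sulphur-dioxide contribution → 1.155 μm/a
  chloride contribution → 1.078 μm/a
  total first-year rate 2.233 μm/a
copper: T>10 °C ⇒ hinge -0.080·(21.4−10) = -0.9120
  sulphur-dioxide contribution → 0.8849 μm/a
  chloride contribution → 1.631 μm/a
  ⇒ r_corr(copper) = 2.516 μm/a
Ordering by μm/a: copper (2.52) > zinc (2.23)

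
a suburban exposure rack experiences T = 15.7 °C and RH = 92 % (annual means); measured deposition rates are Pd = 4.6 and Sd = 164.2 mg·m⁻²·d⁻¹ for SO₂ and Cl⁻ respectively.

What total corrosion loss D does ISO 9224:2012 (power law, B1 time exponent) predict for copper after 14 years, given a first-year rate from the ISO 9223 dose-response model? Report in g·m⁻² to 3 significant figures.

D(14) = 185 g·m⁻²

copper: f(T) = -0.080·(T−10) [T>10 °C] = -0.4560
  sulphur-dioxide contribution → 1.137 μm/a
  chloride contribution → 2.406 μm/a
  ⇒ r_corr(copper) = 3.544 μm/a
ISO 9224: D(t) = r_corr · t^b with b = 0.667 (copper, B1)
  D(14) = 3.544 × 14^0.667 = 3.544 × 5.814 = 20.6 μm
  Mass loss = 20.6 μm × 8.96 g/cm³ = 184.6 g·m⁻²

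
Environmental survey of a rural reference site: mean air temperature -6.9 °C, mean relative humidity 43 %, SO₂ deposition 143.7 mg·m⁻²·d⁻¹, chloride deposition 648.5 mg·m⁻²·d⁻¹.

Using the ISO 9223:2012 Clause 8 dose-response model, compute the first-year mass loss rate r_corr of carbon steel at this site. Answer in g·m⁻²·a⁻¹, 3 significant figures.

r_corr = 174 g·m⁻²·a⁻¹

carbon steel: T≤10 °C ⇒ hinge +0.150·(-6.9−10) = -2.5350
  SO₂ term: 1.77·143.7^0.52·exp(0.02·43-2.5350) = 4.389
  Cl⁻ term: 0.102·648.5^0.62·exp(0.033·43+0.04·-6.9) = 17.72
  r_corr = 4.389 + 17.72 = 22.11 μm/a
Convert to mass loss: 22.11 μm/a × 7.85 g/cm³ = 173.5 g·m⁻²·a⁻¹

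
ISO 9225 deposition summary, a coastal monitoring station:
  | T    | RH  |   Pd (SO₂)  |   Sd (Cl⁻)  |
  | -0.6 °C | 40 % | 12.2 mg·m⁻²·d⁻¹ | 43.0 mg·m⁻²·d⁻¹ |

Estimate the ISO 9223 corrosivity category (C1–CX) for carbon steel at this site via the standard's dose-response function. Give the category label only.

carbon steel: T≤10 °C ⇒ hinge +0.150·(-0.6−10) = -1.5900
  Pd branch = 1.77·Pd^0.52·e^(0.02·RH+f) = 2.95 μm/a
  Cl⁻ term: 0.102·43.0^0.62·exp(0.033·40+0.04·-0.6) = 3.839
  r_corr = 2.95 + 3.839 = 6.789 μm/a
6.79 μm/a falls in (1.3, 25] for carbon steel → category C2

C2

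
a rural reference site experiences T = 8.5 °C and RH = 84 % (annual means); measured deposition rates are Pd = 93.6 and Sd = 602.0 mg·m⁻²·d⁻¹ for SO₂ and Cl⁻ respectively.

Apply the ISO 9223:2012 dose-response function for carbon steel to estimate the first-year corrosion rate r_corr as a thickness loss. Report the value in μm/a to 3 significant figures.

r_corr = 202 μm/a

carbon steel: f(T) = +0.150·(T−10) [T≤10 °C] = -0.2250
  sulphur-dioxide contribution → 80.34 μm/a
  chloride contribution → 121.2 μm/a
  total first-year rate 201.5 μm/a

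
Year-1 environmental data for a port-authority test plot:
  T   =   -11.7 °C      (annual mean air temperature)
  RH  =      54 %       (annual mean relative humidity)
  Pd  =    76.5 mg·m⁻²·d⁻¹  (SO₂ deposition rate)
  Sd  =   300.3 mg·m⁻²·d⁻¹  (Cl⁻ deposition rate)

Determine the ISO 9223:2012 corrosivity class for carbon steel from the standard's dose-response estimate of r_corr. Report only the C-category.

C2

carbon steel: temperature factor f = +0.150·(-21.7) = -3.2550
  sulphur-dioxide contribution → 1.918 μm/a
  chloride contribution → 13.04 μm/a
  ⇒ r_corr(carbon steel) = 14.96 μm/a
15 μm/a falls in (1.3, 25] for carbon steel → category C2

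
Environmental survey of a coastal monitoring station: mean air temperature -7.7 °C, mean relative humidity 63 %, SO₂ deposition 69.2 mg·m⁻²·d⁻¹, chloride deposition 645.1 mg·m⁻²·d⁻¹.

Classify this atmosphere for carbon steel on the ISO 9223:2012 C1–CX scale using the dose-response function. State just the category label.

carbon steel: f(T) = +0.150·(T−10) [T≤10 °C] = -2.6550
  SO₂ term: 1.77·69.2^0.52·exp(0.02·63-2.6550) = 3.972
  Sd branch = 0.102·Sd^0.62·e^(0.033·RH+0.04·T) = 33.09 μm/a
  sum: 3.972 + 33.09 → r_corr = 37.06 μm/a
Category bounds: 25…50 μm/a bracket r_corr ⇒ C3

C3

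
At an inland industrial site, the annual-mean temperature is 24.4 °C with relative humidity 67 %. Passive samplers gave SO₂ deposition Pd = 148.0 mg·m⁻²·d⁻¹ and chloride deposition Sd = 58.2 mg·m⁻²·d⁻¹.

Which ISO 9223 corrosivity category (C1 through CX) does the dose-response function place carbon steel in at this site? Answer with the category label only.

C4

carbon steel: f(T) = -0.054·(T−10) [T>10 °C] = -0.7776
  SO₂ term: 1.77·148.0^0.52·exp(0.02·67-0.7776) = 41.76
  Cl⁻ term: 0.102·58.2^0.62·exp(0.033·67+0.04·24.4) = 30.69
  r_corr = 41.76 + 30.69 = 72.45 μm/a
Category bounds: 50…80 μm/a bracket r_corr ⇒ C4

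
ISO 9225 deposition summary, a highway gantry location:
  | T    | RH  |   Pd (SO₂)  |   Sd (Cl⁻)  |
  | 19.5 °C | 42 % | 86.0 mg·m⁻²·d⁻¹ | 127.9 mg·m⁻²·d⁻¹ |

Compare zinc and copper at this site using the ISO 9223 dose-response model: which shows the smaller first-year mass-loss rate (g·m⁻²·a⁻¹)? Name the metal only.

copper

zinc: f(T) = -0.071·(T−10) [T>10 °C] = -0.6745
  Pd branch = 0.0129·Pd^0.44·e^(0.046·RH+f) = 0.322 μm/a
  Cl⁻ term: 0.0175·127.9^0.57·exp(0.008·42+0.085·19.5) = 2.04
  r_corr = 0.322 + 2.04 = 2.362 μm/a
  mass loss = 2.362 μm/a × 7.14 g/cm³ = 16.87 g·m⁻²·a⁻¹
copper: T>10 °C ⇒ hinge -0.080·(19.5−10) = -0.7600
  SO₂ term: 0.0053·86.0^0.26·exp(0.059·42-0.7600) = 0.09405
  Sd branch = 0.01025·Sd^0.27·e^(0.036·RH+0.049·T) = 0.4479 μm/a
  sum: 0.09405 + 0.4479 → r_corr = 0.542 μm/a
  mass loss = 0.542 μm/a × 8.96 g/cm³ = 4.856 g·m⁻²·a⁻¹
Ordering by g·m⁻²·a⁻¹: zinc (16.9) > copper (4.86)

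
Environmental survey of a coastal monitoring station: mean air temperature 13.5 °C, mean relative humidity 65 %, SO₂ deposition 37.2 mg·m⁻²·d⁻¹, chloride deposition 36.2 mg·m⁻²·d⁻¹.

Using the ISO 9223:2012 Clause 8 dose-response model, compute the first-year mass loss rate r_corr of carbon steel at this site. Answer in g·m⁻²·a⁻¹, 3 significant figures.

r_corr = 385 g·m⁻²·a⁻¹

carbon steel: T>10 °C ⇒ hinge -0.054·(13.5−10) = -0.1890
  Pd branch = 1.77·Pd^0.52·e^(0.02·RH+f) = 35.25 μm/a
  Cl⁻ term: 0.102·36.2^0.62·exp(0.033·65+0.04·13.5) = 13.84
  sum: 35.25 + 13.84 → r_corr = 49.09 μm/a
Convert to mass loss: 49.09 μm/a × 7.85 g/cm³ = 385.3 g·m⁻²·a⁻¹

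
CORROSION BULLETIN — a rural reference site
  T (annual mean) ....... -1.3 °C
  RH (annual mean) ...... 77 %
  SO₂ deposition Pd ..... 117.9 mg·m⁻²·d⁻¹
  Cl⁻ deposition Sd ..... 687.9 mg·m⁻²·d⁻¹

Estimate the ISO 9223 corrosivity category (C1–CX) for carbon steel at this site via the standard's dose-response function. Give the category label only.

C5

carbon steel: temperature factor f = +0.150·(-11.3) = -1.6950
  SO₂ term: 1.77·117.9^0.52·exp(0.02·77-1.6950) = 18.11
  Cl⁻ term: 0.102·687.9^0.62·exp(0.033·77+0.04·-1.3) = 70.6
  r_corr = 18.11 + 70.6 = 88.71 μm/a
88.7 μm/a falls in (80, 200] for carbon steel → category C5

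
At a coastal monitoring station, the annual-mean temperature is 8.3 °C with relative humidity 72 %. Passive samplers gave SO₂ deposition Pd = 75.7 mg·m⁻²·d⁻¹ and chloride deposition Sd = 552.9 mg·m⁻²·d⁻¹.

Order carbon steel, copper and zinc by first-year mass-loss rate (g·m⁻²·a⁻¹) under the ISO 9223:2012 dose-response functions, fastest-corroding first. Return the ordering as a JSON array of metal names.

carbon steel: temperature factor f = +0.150·(-1.7) = -0.2550
  Pd branch = 1.77·Pd^0.52·e^(0.02·RH+f) = 54.92 μm/a
  Cl⁻ term: 0.102·552.9^0.62·exp(0.033·72+0.04·8.3) = 76.76
  r_corr = 54.92 + 76.76 = 131.7 μm/a
  mass loss = 131.7 μm/a × 7.85 g/cm³ = 1034 g·m⁻²·a⁻¹
copper: temperature factor f = +0.126·(-1.7) = -0.2142
  Pd branch = 0.0053·Pd^0.26·e^(0.059·RH+f) = 0.9219 μm/a
  Sd branch = 0.01025·Sd^0.27·e^(0.036·RH+0.049·T) = 1.131 μm/a
  r_corr = 0.9219 + 1.131 = 2.053 μm/a
  mass loss = 2.053 μm/a × 8.96 g/cm³ = 18.4 g·m⁻²·a⁻¹
zinc: T≤10 °C ⇒ hinge +0.038·(8.3−10) = -0.0646
  SO₂ term: 0.0129·75.7^0.44·exp(0.046·72-0.0646) = 2.227
  Sd branch = 0.0175·Sd^0.57·e^(0.008·RH+0.085·T) = 2.306 μm/a
  sum: 2.227 + 2.306 → r_corr = 4.533 μm/a
  mass loss = 4.533 μm/a × 7.14 g/cm³ = 32.37 g·m⁻²·a⁻¹
Ordering by g·m⁻²·a⁻¹: carbon steel (1030) > zinc (32.4) > copper (18.4)

["carbon steel", "zinc", "copper"]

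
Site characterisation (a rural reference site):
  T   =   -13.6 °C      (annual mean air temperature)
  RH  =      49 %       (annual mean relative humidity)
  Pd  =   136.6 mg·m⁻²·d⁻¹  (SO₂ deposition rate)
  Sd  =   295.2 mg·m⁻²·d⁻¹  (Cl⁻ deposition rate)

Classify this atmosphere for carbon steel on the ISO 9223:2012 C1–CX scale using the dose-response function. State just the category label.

C2

carbon steel: temperature factor f = +0.150·(-23.6) = -3.5400
  sulphur-dioxide contribution → 1.764 μm/a
  chloride contribution → 10.14 μm/a
  total first-year rate 11.91 μm/a
ISO 9223 Table 2 (carbon steel): 1.3 < 11.9 ≤ 25 μm/a ⇒ C2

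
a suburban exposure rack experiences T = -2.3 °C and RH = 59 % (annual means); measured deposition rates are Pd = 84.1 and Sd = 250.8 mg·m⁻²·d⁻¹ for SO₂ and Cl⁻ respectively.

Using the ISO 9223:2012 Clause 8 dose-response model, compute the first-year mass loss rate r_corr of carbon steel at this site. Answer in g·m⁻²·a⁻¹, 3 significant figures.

carbon steel: f(T) = +0.150·(T−10) [T≤10 °C] = -1.8450
  sulphur-dioxide contribution → 9.121 μm/a
  chloride contribution → 20.04 μm/a
  total first-year rate 29.16 μm/a
Convert to mass loss: 29.16 μm/a × 7.85 g/cm³ = 228.9 g·m⁻²·a⁻¹

r_corr = 229 g·m⁻²·a⁻¹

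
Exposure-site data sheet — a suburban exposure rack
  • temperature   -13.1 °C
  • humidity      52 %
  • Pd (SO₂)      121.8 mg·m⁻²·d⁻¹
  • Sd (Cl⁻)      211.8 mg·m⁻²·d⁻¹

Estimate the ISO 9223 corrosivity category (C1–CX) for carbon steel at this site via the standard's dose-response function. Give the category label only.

carbon steel: temperature factor f = +0.150·(-23.1) = -3.4650
  sulphur-dioxide contribution → 1.903 μm/a
  chloride contribution → 9.297 μm/a
  total first-year rate 11.2 μm/a
11.2 μm/a falls in (1.3, 25] for carbon steel → category C2

C2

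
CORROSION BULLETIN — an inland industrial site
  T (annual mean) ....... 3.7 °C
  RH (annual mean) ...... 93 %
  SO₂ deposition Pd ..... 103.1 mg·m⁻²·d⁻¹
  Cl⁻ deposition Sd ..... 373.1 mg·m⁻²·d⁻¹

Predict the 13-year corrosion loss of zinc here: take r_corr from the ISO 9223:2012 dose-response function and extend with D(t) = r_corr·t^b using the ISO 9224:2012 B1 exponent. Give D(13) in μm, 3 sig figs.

zinc: T≤10 °C ⇒ hinge +0.038·(3.7−10) = -0.2394
  Pd branch = 0.0129·Pd^0.44·e^(0.046·RH+f) = 5.628 μm/a
  Cl⁻ term: 0.0175·373.1^0.57·exp(0.008·93+0.085·3.7) = 1.475
  r_corr = 5.628 + 1.475 = 7.103 μm/a
ISO 9224: D(t) = r_corr · t^b with b = 0.813 (zinc, B1)
  D(13) = 7.103 × 13^0.813 = 7.103 × 8.047 = 57.16 μm

D(13) = 57.2 μm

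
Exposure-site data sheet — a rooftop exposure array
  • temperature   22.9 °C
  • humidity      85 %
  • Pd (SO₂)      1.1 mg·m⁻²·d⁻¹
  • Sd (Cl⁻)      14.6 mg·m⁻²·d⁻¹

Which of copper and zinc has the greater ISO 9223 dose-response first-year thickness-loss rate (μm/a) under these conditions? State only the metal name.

copper: f(T) = -0.080·(T−10) [T>10 °C] = -1.0320
  SO₂ term: 0.0053·1.1^0.26·exp(0.059·85-1.0320) = 0.2916
  Cl⁻ term: 0.01025·14.6^0.27·exp(0.036·85+0.049·22.9) = 1.385
  r_corr = 0.2916 + 1.385 = 1.676 μm/a
zinc: T>10 °C ⇒ hinge -0.071·(22.9−10) = -0.9159
  Pd branch = 0.0129·Pd^0.44·e^(0.046·RH+f) = 0.2686 μm/a
  Sd branch = 0.0175·Sd^0.57·e^(0.008·RH+0.085·T) = 1.115 μm/a
  sum: 0.2686 + 1.115 → r_corr = 1.384 μm/a
Ordering by μm/a: copper (1.68) > zinc (1.38)

copper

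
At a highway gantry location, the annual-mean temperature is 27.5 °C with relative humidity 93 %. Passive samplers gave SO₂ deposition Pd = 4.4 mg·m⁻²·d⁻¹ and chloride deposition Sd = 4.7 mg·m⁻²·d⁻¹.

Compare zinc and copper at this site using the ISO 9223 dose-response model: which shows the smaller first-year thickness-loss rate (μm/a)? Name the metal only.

zinc: f(T) = -0.071·(T−10) [T>10 °C] = -1.2425
  sulphur-dioxide contribution → 0.5152 μm/a
  chloride contribution → 0.9213 μm/a
  total first-year rate 1.437 μm/a
copper: T>10 °C ⇒ hinge -0.080·(27.5−10) = -1.4000
  sulphur-dioxide contribution → 0.464 μm/a
  chloride contribution → 1.704 μm/a
  ⇒ r_corr(copper) = 2.168 μm/a
Ordering by μm/a: copper (2.17) > zinc (1.44)

zinc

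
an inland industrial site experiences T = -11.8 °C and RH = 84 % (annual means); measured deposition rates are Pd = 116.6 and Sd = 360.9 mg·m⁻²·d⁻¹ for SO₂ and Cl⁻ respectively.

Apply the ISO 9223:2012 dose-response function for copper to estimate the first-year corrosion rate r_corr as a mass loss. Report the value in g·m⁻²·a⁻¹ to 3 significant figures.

copper: T≤10 °C ⇒ hinge +0.126·(-11.8−10) = -2.7468
  sulphur-dioxide contribution → 0.1664 μm/a
  chloride contribution → 0.58 μm/a
  ⇒ r_corr(copper) = 0.7463 μm/a
Convert to mass loss: 0.7463 μm/a × 8.96 g/cm³ = 6.687 g·m⁻²·a⁻¹

r_corr = 6.69 g·m⁻²·a⁻¹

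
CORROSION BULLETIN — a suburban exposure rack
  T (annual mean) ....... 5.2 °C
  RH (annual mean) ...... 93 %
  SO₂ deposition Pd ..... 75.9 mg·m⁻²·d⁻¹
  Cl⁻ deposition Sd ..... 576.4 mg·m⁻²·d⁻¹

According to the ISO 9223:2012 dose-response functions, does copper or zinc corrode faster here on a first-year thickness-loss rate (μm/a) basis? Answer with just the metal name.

copper: f(T) = +0.126·(T−10) [T≤10 °C] = -0.6048
  Pd branch = 0.0053·Pd^0.26·e^(0.059·RH+f) = 2.155 μm/a
  Sd branch = 0.01025·Sd^0.27·e^(0.036·RH+0.049·T) = 2.093 μm/a
  r_corr = 2.155 + 2.093 = 4.248 μm/a
zinc: f(T) = +0.038·(T−10) [T≤10 °C] = -0.1824
  SO₂ term: 0.0129·75.9^0.44·exp(0.046·93-0.1824) = 5.207
  Sd branch = 0.0175·Sd^0.57·e^(0.008·RH+0.085·T) = 2.146 μm/a
  sum: 5.207 + 2.146 → r_corr = 7.354 μm/a
Ordering by μm/a: zinc (7.35) > copper (4.25)

zinc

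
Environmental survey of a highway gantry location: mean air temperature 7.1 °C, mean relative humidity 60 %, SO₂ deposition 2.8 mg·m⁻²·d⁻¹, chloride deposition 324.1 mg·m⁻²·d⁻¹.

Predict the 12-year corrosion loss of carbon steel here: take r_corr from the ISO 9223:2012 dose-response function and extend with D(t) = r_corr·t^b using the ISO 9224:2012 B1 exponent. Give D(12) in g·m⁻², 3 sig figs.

carbon steel: f(T) = +0.150·(T−10) [T≤10 °C] = -0.4350
  sulphur-dioxide contribution → 6.497 μm/a
  chloride contribution → 35.36 μm/a
  total first-year rate 41.85 μm/a
Long-term exponent b (ISO 9224 Table 2, B1) = 0.523
  D(12) = 41.85 × 12^0.523 = 41.85 × 3.668 = 153.5 μm
  Mass loss = 153.5 μm × 7.85 g/cm³ = 1205 g·m⁻²

D(12) = 1.21e+03 g·m⁻²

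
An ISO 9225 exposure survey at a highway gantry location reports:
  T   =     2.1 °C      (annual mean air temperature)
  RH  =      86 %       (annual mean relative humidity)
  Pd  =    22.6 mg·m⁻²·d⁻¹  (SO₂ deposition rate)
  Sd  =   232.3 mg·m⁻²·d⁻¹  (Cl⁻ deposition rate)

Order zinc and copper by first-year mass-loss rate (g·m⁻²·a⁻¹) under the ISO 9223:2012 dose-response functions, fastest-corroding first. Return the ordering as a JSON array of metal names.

["zinc", "copper"]

zinc: temperature factor f = +0.038·(-7.9) = -0.3002
  SO₂ term: 0.0129·22.6^0.44·exp(0.046·86-0.3002) = 1.968
  Sd branch = 0.0175·Sd^0.57·e^(0.008·RH+0.085·T) = 0.929 μm/a
  r_corr = 1.968 + 0.929 = 2.897 μm/a
  mass loss = 2.897 μm/a × 7.14 g/cm³ = 20.69 g·m⁻²·a⁻¹
copper: temperature factor f = +0.126·(-7.9) = -0.9954
  Pd branch = 0.0053·Pd^0.26·e^(0.059·RH+f) = 0.7041 μm/a
  Cl⁻ term: 0.01025·232.3^0.27·exp(0.036·86+0.049·2.1) = 1.094
  r_corr = 0.7041 + 1.094 = 1.798 μm/a
  mass loss = 1.798 μm/a × 8.96 g/cm³ = 16.11 g·m⁻²·a⁻¹
Ordering by g·m⁻²·a⁻¹: zinc (20.7) > copper (16.1)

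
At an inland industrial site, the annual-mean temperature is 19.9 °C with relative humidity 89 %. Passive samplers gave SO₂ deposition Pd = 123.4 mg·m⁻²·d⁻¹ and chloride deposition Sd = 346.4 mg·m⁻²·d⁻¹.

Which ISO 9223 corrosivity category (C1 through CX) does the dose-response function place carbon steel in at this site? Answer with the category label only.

carbon steel: temperature factor f = -0.054·(9.9) = -0.5346
  sulphur-dioxide contribution → 75.22 μm/a
  chloride contribution → 160.1 μm/a
  ⇒ r_corr(carbon steel) = 235.3 μm/a
ISO 9223 Table 2 (carbon steel): 200 < 235 ≤ 700 μm/a ⇒ CX

CX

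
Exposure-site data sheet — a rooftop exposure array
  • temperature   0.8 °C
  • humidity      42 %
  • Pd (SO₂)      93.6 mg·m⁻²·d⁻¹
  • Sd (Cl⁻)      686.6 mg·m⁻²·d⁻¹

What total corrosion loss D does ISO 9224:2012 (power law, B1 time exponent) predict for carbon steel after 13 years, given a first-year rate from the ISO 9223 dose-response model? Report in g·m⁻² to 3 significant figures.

carbon steel: temperature factor f = +0.150·(-9.2) = -1.3800
  sulphur-dioxide contribution → 10.93 μm/a
  chloride contribution → 24.16 μm/a
  ⇒ r_corr(carbon steel) = 35.09 μm/a
Long-term exponent b (ISO 9224 Table 2, B1) = 0.523
  D(13) = 35.09 × 13^0.523 = 35.09 × 3.825 = 134.2 μm
  Mass loss = 134.2 μm × 7.85 g/cm³ = 1054 g·m⁻²

D(13) = 1.05e+03 g·m⁻²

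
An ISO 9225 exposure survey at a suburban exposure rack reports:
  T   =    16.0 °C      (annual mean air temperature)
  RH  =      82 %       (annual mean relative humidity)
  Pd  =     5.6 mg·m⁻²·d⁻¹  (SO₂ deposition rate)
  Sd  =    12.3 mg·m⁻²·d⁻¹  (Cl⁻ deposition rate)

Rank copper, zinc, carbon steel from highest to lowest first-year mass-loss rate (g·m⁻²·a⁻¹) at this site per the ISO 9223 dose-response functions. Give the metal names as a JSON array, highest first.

copper: T>10 °C ⇒ hinge -0.080·(16.0−10) = -0.4800
  SO₂ term: 0.0053·5.6^0.26·exp(0.059·82-0.4800) = 0.6478
  Sd branch = 0.01025·Sd^0.27·e^(0.036·RH+0.049·T) = 0.8463 μm/a
  r_corr = 0.6478 + 0.8463 = 1.494 μm/a
  mass loss = 1.494 μm/a × 8.96 g/cm³ = 13.39 g·m⁻²·a⁻¹
zinc: f(T) = -0.071·(T−10) [T>10 °C] = -0.4260
  Pd branch = 0.0129·Pd^0.44·e^(0.046·RH+f) = 0.7815 μm/a
  Sd branch = 0.0175·Sd^0.57·e^(0.008·RH+0.085·T) = 0.5493 μm/a
  sum: 0.7815 + 0.5493 → r_corr = 1.331 μm/a
  mass loss = 1.331 μm/a × 7.14 g/cm³ = 9.502 g·m⁻²·a⁻¹
carbon steel: f(T) = -0.054·(T−10) [T>10 °C] = -0.3240
  SO₂ term: 1.77·5.6^0.52·exp(0.02·82-0.3240) = 16.16
  Sd branch = 0.102·Sd^0.62·e^(0.033·RH+0.04·T) = 13.72 μm/a
  sum: 16.16 + 13.72 → r_corr = 29.89 μm/a
  mass loss = 29.89 μm/a × 7.85 g/cm³ = 234.6 g·m⁻²·a⁻¹
Ordering by g·m⁻²·a⁻¹: carbon steel (235) > copper (13.4) > zinc (9.5)

["carbon steel", "copper", "zinc"]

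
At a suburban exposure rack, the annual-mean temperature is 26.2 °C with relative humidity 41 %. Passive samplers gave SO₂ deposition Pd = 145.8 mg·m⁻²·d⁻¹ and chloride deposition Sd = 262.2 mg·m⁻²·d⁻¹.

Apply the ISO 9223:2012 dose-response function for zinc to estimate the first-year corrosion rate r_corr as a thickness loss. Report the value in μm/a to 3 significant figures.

r_corr = 5.63 μm/a

zinc: temperature factor f = -0.071·(16.2) = -1.1502
  sulphur-dioxide contribution → 0.2411 μm/a
  chloride contribution → 5.386 μm/a
  total first-year rate 5.627 μm/a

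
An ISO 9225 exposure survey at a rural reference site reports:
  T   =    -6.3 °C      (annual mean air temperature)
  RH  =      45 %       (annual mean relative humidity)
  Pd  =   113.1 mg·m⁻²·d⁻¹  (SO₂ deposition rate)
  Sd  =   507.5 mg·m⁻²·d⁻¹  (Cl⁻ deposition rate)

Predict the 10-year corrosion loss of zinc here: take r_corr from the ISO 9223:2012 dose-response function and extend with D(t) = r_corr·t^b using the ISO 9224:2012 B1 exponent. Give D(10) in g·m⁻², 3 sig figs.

D(10) = 44.2 g·m⁻²

zinc: f(T) = +0.038·(T−10) [T≤10 °C] = -0.6194
  sulphur-dioxide contribution → 0.4407 μm/a
  chloride contribution → 0.5116 μm/a
  ⇒ r_corr(zinc) = 0.9522 μm/a
Power-law: D(10) = r_corr · 10^0.813
  D(10) = 0.9522 × 10^0.813 = 0.9522 × 6.501 = 6.191 μm
  Mass loss = 6.191 μm × 7.14 g/cm³ = 44.2 g·m⁻²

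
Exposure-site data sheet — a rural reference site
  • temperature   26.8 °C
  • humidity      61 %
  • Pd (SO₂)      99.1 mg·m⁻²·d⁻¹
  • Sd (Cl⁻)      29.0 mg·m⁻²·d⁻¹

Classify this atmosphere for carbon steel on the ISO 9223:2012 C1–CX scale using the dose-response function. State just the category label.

C3

carbon steel: temperature factor f = -0.054·(16.8) = -0.9072
  sulphur-dioxide contribution → 26.41 μm/a
  chloride contribution → 17.99 μm/a
  ⇒ r_corr(carbon steel) = 44.4 μm/a
ISO 9223 Table 2 (carbon steel): 25 < 44.4 ≤ 50 μm/a ⇒ C3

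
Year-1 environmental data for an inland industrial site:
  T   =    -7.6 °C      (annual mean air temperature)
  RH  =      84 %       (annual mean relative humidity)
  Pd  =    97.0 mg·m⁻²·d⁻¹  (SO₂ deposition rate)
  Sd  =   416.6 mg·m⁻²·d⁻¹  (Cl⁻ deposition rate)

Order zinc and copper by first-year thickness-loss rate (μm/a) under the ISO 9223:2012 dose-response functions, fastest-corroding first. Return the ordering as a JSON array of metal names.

["zinc", "copper"]

zinc: f(T) = +0.038·(T−10) [T≤10 °C] = -0.6688
  sulphur-dioxide contribution → 2.357 μm/a
  chloride contribution → 0.5592 μm/a
  ⇒ r_corr(zinc) = 2.917 μm/a
copper: f(T) = +0.126·(T−10) [T≤10 °C] = -2.2176
  sulphur-dioxide contribution → 0.2692 μm/a
  chloride contribution → 0.7407 μm/a
  ⇒ r_corr(copper) = 1.01 μm/a
Ordering by μm/a: zinc (2.92) > copper (1.01)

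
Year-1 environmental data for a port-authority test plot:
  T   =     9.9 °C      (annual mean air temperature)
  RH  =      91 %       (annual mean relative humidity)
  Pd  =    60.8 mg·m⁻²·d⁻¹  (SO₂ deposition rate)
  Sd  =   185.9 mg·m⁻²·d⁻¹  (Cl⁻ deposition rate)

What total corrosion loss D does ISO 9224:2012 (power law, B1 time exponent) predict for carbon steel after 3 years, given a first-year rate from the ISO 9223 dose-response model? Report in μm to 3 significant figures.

carbon steel: f(T) = +0.150·(T−10) [T≤10 °C] = -0.0150
  Pd branch = 1.77·Pd^0.52·e^(0.02·RH+f) = 91.1 μm/a
  Cl⁻ term: 0.102·185.9^0.62·exp(0.033·91+0.04·9.9) = 77.93
  sum: 91.1 + 77.93 → r_corr = 169 μm/a
ISO 9224: D(t) = r_corr · t^b with b = 0.523 (carbon steel, B1)
  D(3) = 169 × 3^0.523 = 169 × 1.776 = 300.3 μm

D(3) = 300 μm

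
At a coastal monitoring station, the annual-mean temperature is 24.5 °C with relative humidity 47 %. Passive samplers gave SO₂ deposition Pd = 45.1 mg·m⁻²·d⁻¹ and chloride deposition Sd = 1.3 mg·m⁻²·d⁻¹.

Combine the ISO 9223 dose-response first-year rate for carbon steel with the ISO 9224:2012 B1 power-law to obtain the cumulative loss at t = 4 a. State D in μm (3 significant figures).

carbon steel: T>10 °C ⇒ hinge -0.054·(24.5−10) = -0.7830
  Pd branch = 1.77·Pd^0.52·e^(0.02·RH+f) = 15.01 μm/a
  Cl⁻ term: 0.102·1.3^0.62·exp(0.033·47+0.04·24.5) = 1.508
  sum: 15.01 + 1.508 → r_corr = 16.52 μm/a
Long-term exponent b (ISO 9224 Table 2, B1) = 0.523
  D(4) = 16.52 × 4^0.523 = 16.52 × 2.065 = 34.1 μm

D(4) = 34.1 μm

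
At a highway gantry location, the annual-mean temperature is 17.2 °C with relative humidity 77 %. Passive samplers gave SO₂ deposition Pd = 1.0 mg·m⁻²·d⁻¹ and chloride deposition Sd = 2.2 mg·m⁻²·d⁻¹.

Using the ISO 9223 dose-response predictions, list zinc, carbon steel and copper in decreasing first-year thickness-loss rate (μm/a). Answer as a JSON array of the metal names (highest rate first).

zinc: f(T) = -0.071·(T−10) [T>10 °C] = -0.5112
  sulphur-dioxide contribution → 0.2672 μm/a
  chloride contribution → 0.2191 μm/a
  ⇒ r_corr(zinc) = 0.4863 μm/a
carbon steel: T>10 °C ⇒ hinge -0.054·(17.2−10) = -0.3888
  sulphur-dioxide contribution → 5.597 μm/a
  chloride contribution → 4.2 μm/a
  total first-year rate 9.797 μm/a
copper: f(T) = -0.080·(T−10) [T>10 °C] = -0.5760
  sulphur-dioxide contribution → 0.28 μm/a
  chloride contribution → 0.471 μm/a
  total first-year rate 0.751 μm/a
Ordering by μm/a: carbon steel (9.8) > copper (0.751) > zinc (0.486)

["carbon steel", "copper", "zinc"]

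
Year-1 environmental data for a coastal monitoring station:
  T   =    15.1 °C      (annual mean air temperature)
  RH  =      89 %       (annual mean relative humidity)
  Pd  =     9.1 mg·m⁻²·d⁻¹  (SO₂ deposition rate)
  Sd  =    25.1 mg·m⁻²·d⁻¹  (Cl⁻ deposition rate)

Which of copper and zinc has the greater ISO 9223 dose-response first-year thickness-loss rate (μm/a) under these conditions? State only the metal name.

copper

copper: f(T) = -0.080·(T−10) [T>10 °C] = -0.4080
  Pd branch = 0.0053·Pd^0.26·e^(0.059·RH+f) = 1.194 μm/a
  Sd branch = 0.01025·Sd^0.27·e^(0.036·RH+0.049·T) = 1.263 μm/a
  sum: 1.194 + 1.263 → r_corr = 2.457 μm/a
zinc: temperature factor f = -0.071·(5.1) = -0.3621
  Pd branch = 0.0129·Pd^0.44·e^(0.046·RH+f) = 1.423 μm/a
  Cl⁻ term: 0.0175·25.1^0.57·exp(0.008·89+0.085·15.1) = 0.8081
  sum: 1.423 + 0.8081 → r_corr = 2.231 μm/a
Ordering by μm/a: copper (2.46) > zinc (2.23)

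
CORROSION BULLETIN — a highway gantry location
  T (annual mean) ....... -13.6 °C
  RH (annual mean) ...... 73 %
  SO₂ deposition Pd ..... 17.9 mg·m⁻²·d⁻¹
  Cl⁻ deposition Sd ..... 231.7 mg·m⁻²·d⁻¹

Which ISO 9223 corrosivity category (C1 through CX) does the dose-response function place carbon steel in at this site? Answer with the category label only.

carbon steel: f(T) = +0.150·(T−10) [T≤10 °C] = -3.5400
  Pd branch = 1.77·Pd^0.52·e^(0.02·RH+f) = 0.9911 μm/a
  Cl⁻ term: 0.102·231.7^0.62·exp(0.033·73+0.04·-13.6) = 19.27
  sum: 0.9911 + 19.27 → r_corr = 20.26 μm/a
Category bounds: 1.3…25 μm/a bracket r_corr ⇒ C2

C2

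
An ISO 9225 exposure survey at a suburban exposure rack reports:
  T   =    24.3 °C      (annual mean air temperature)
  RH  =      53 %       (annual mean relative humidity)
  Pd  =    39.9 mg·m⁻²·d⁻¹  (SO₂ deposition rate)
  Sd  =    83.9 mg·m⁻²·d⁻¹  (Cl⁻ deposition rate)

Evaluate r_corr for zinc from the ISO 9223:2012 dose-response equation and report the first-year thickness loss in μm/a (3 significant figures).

zinc: f(T) = -0.071·(T−10) [T>10 °C] = -1.0153
  Pd branch = 0.0129·Pd^0.44·e^(0.046·RH+f) = 0.2709 μm/a
  Cl⁻ term: 0.0175·83.9^0.57·exp(0.008·53+0.085·24.3) = 2.635
  sum: 0.2709 + 2.635 → r_corr = 2.906 μm/a

r_corr = 2.91 μm/a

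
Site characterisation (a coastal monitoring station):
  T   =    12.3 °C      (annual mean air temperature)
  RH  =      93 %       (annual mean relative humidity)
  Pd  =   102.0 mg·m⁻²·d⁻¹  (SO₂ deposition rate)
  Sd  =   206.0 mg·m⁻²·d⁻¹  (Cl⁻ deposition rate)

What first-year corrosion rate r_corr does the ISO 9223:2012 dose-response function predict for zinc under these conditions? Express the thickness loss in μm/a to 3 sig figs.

r_corr = 8.23 μm/a

zinc: f(T) = -0.071·(T−10) [T>10 °C] = -0.1633
  Pd branch = 0.0129·Pd^0.44·e^(0.046·RH+f) = 6.045 μm/a
  Cl⁻ term: 0.0175·206.0^0.57·exp(0.008·93+0.085·12.3) = 2.183
  sum: 6.045 + 2.183 → r_corr = 8.228 μm/a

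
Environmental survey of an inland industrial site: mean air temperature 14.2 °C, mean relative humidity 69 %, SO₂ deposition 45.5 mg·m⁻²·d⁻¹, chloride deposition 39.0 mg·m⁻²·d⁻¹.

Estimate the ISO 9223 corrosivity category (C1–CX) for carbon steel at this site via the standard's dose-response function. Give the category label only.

carbon steel: T>10 °C ⇒ hinge -0.054·(14.2−10) = -0.2268
  sulphur-dioxide contribution → 40.83 μm/a
  chloride contribution → 17.01 μm/a
  total first-year rate 57.84 μm/a
57.8 μm/a falls in (50, 80] for carbon steel → category C4

C4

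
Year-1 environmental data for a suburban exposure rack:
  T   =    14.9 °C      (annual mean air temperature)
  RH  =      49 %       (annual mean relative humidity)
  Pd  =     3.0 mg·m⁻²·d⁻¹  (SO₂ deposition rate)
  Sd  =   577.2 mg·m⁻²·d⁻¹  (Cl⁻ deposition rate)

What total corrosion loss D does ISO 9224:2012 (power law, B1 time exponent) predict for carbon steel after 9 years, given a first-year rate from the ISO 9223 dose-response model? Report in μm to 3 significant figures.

D(9) = 172 μm

carbon steel: f(T) = -0.054·(T−10) [T>10 °C] = -0.2646
  sulphur-dioxide contribution → 6.409 μm/a
  chloride contribution → 48.05 μm/a
  ⇒ r_corr(carbon steel) = 54.46 μm/a
Power-law: D(9) = r_corr · 9^0.523
  D(9) = 54.46 × 9^0.523 = 54.46 × 3.156 = 171.9 μm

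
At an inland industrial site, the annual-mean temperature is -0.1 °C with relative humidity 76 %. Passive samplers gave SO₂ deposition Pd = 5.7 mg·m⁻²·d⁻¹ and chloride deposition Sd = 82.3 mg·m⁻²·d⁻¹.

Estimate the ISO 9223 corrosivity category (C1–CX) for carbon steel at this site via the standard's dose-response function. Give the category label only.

carbon steel: T≤10 °C ⇒ hinge +0.150·(-0.1−10) = -1.5150
  SO₂ term: 1.77·5.7^0.52·exp(0.02·76-1.5150) = 4.397
  Cl⁻ term: 0.102·82.3^0.62·exp(0.033·76+0.04·-0.1) = 19.21
  r_corr = 4.397 + 19.21 = 23.61 μm/a
ISO 9223 Table 2 (carbon steel): 1.3 < 23.6 ≤ 25 μm/a ⇒ C2

C2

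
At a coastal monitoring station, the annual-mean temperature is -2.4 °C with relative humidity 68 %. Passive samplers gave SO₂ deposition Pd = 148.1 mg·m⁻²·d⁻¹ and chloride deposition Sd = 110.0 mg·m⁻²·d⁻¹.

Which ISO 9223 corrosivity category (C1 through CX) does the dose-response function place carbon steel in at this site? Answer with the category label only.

carbon steel: f(T) = +0.150·(T−10) [T≤10 °C] = -1.8600
  SO₂ term: 1.77·148.1^0.52·exp(0.02·68-1.8600) = 14.44
  Cl⁻ term: 0.102·110.0^0.62·exp(0.033·68+0.04·-2.4) = 16.11
  sum: 14.44 + 16.11 → r_corr = 30.55 μm/a
ISO 9223 Table 2 (carbon steel): 25 < 30.5 ≤ 50 μm/a ⇒ C3

C3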